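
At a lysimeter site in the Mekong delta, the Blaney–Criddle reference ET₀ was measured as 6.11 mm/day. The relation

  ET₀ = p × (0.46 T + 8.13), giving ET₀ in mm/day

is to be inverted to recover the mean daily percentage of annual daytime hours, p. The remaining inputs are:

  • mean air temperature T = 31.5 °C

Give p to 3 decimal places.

0.270

p = ET₀ / (0.46 T + 8.13) = 6.11 / (0.46 × 31.5 + 8.13) = 6.11 / 22.620 = 0.2701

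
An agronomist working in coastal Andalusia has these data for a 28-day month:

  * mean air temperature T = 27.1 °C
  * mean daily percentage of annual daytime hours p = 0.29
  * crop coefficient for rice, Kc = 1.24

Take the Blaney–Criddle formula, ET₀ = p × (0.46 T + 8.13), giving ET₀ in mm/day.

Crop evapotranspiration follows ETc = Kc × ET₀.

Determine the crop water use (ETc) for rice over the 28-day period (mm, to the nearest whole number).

ET₀ = 0.29 × (0.46 × 27.1 + 8.13) = 0.29 × 20.596 = 5.9728 mm/d
ETc = Kc × ET₀ = 1.24 × 5.9728 = 7.4063 mm/d
Over 28 days: 7.4063 × 28 = 207.376 mm

207 mm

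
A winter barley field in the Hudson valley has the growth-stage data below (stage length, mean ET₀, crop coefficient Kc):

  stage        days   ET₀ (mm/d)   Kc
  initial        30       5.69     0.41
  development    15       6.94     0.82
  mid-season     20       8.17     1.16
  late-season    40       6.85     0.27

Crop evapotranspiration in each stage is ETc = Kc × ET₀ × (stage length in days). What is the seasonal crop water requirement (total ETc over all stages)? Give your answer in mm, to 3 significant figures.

419 mm

initial: 0.41 × 5.69 × 30 = 69.99 mm
development: 0.82 × 6.94 × 15 = 85.36 mm
mid-season: 1.16 × 8.17 × 20 = 189.54 mm
late-season: 0.27 × 6.85 × 40 = 73.98 mm
Seasonal total = 418.87 mm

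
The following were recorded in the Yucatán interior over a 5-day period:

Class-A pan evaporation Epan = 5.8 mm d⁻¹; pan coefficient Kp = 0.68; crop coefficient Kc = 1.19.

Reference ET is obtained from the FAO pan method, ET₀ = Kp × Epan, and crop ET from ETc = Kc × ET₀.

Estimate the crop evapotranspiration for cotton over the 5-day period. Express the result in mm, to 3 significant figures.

ET₀ = 0.68 × 5.8 = 3.9440 mm/d
ETc = Kc × ET₀ = 1.19 × 3.9440 = 4.6934 mm/d
Over 5 days: 4.6934 × 5 = 23.467 mm

23.5 mm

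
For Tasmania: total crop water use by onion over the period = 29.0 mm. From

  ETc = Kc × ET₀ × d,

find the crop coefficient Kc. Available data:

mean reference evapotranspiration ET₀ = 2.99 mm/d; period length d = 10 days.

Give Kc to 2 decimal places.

0.97

ETc = Kc × ET₀ × d  ⇒  Kc = ETc / (ET₀ × d)
Kc = 29.0 / (2.99 × 10) = 29.0 / 29.90 = 0.9699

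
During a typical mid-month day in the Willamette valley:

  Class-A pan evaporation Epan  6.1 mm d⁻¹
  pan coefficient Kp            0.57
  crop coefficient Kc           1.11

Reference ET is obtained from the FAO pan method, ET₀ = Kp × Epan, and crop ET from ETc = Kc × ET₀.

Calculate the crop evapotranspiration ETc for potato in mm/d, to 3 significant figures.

ET₀ = 0.57 × 6.1 = 3.4770 mm/d
ETc = Kc × ET₀ = 1.11 × 3.4770 = 3.8595 mm/d

3.86 mm/d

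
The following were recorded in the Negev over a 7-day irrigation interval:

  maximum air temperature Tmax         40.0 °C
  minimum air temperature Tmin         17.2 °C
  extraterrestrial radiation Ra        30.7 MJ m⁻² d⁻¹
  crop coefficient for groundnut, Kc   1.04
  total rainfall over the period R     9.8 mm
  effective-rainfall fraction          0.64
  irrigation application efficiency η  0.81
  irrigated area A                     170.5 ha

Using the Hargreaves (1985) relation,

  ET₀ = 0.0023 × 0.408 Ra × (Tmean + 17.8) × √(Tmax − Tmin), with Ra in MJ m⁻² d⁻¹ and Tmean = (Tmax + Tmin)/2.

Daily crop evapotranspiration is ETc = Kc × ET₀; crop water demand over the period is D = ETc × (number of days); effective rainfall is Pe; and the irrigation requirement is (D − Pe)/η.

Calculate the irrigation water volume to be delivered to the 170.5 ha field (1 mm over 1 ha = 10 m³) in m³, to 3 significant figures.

Tmean = (40.0 + 17.2)/2 = 28.60 °C
0.408 Ra = 0.408 × 30.7 = 12.5256 mm/d equivalent
ET₀ = 0.0023 × 12.5256 × (28.60 + 17.8) × √22.8 = 0.0023 × 12.5256 × 46.40 × 4.7749 = 6.3828 mm/d
ETc = Kc × ET₀ = 1.04 × 6.3828 = 6.6381 mm/d
Crop demand D = ETc × 7 d = 6.6381 × 7 = 46.467 mm
Pe = 0.64 × 9.8 = 6.272 mm
D − Pe = 46.467 − 6.272 = 40.195 mm
Gross irrigation = 40.195 / 0.81 = 49.623 mm
Volume = 49.623 mm × 170.5 ha × 10 = 84607.2 m³

84600 m³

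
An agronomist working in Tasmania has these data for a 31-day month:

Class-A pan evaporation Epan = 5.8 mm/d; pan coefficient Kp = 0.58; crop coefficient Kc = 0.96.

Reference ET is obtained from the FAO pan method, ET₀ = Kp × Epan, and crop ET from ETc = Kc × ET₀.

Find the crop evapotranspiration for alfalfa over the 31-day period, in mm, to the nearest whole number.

ET₀ = 0.58 × 5.8 = 3.3640 mm/d
ETc = Kc × ET₀ = 0.96 × 3.3640 = 3.2294 mm/d
Over 31 days: 3.2294 × 31 = 100.111 mm

100 mm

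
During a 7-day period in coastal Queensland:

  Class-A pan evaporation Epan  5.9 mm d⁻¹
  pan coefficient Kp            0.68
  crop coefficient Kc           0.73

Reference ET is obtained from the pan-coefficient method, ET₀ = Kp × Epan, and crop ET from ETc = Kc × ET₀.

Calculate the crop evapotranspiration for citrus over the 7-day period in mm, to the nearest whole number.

21 mm

ET₀ = 0.68 × 5.9 = 4.0120 mm/d
ETc = Kc × ET₀ = 0.73 × 4.0120 = 2.9288 mm/d
Over 7 days: 2.9288 × 7 = 20.502 mm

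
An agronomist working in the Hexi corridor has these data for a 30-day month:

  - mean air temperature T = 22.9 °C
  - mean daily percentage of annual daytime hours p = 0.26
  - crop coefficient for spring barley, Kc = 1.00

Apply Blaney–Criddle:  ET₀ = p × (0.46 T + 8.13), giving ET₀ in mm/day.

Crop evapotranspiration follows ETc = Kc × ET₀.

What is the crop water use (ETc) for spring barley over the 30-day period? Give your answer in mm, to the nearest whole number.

ET₀ = 0.26 × (0.46 × 22.9 + 8.13) = 0.26 × 18.664 = 4.8526 mm/d
ETc = Kc × ET₀ = 1.00 × 4.8526 = 4.8526 mm/d
Over 30 days: 4.8526 × 30 = 145.578 mm

146 mm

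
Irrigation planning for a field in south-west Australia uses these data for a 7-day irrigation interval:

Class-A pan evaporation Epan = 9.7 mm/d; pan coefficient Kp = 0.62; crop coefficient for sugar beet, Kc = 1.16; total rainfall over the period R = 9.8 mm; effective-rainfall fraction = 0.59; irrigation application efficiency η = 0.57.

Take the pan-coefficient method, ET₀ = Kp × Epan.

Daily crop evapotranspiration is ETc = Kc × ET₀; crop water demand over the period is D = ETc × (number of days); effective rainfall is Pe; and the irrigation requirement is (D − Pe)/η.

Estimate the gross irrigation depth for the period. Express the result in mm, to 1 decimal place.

75.5 mm

ET₀ = 0.62 × 9.7 = 6.0140 mm/d
ETc = Kc × ET₀ = 1.16 × 6.0140 = 6.9762 mm/d
Crop demand D = ETc × 7 d = 6.9762 × 7 = 48.833 mm
Pe = 0.59 × 9.8 = 5.782 mm
D − Pe = 48.833 − 5.782 = 43.051 mm
Gross irrigation = 43.051 / 0.57 = 75.528 mm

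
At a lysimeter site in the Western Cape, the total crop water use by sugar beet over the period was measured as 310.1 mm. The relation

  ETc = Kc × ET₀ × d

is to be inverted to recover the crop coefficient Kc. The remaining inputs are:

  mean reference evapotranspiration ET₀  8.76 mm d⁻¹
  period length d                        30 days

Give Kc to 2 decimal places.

1.18

ETc = Kc × ET₀ × d  ⇒  Kc = ETc / (ET₀ × d)
Kc = 310.1 / (8.76 × 30) = 310.1 / 262.80 = 1.1800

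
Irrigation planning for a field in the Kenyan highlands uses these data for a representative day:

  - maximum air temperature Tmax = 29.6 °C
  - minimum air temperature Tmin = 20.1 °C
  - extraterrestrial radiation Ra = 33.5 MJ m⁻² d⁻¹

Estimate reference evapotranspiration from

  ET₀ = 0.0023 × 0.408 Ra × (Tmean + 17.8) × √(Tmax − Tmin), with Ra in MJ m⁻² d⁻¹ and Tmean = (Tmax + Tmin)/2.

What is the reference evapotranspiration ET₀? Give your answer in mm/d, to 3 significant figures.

Tmean = (29.6 + 20.1)/2 = 24.85 °C
0.408 Ra = 0.408 × 33.5 = 13.6680 mm/d equivalent
ET₀ = 0.0023 × 13.6680 × (24.85 + 17.8) × √9.5 = 0.0023 × 13.6680 × 42.65 × 3.0822 = 4.1325 mm/d

4.13 mm/d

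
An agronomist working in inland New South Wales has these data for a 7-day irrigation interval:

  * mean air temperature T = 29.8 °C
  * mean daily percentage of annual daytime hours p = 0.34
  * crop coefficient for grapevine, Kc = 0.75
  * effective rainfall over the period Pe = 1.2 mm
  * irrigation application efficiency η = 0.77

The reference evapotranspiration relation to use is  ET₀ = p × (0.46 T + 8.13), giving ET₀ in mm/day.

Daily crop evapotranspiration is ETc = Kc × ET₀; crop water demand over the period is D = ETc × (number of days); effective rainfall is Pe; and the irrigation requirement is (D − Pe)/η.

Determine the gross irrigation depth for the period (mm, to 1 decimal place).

ET₀ = 0.34 × (0.46 × 29.8 + 8.13) = 0.34 × 21.838 = 7.4249 mm/d
ETc = Kc × ET₀ = 0.75 × 7.4249 = 5.5687 mm/d
Crop demand D = ETc × 7 d = 5.5687 × 7 = 38.981 mm
D − Pe = 38.981 − 1.2 = 37.781 mm
Gross irrigation = 37.781 / 0.77 = 49.066 mm

49.1 mm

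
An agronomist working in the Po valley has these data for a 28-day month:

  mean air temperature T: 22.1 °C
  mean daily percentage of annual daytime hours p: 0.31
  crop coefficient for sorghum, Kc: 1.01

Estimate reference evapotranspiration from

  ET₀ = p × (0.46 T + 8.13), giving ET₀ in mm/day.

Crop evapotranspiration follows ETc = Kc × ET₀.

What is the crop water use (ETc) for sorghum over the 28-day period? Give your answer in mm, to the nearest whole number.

160 mm

ET₀ = 0.31 × (0.46 × 22.1 + 8.13) = 0.31 × 18.296 = 5.6718 mm/d
ETc = Kc × ET₀ = 1.01 × 5.6718 = 5.7285 mm/d
Over 28 days: 5.7285 × 28 = 160.398 mm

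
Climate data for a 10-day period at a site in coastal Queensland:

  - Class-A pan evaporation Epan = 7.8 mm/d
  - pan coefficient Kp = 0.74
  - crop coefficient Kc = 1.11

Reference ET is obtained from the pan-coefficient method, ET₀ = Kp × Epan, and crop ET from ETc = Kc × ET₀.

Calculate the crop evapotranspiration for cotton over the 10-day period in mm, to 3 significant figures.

64.1 mm

ET₀ = 0.74 × 7.8 = 5.7720 mm/d
ETc = Kc × ET₀ = 1.11 × 5.7720 = 6.4069 mm/d
Over 10 days: 6.4069 × 10 = 64.069 mm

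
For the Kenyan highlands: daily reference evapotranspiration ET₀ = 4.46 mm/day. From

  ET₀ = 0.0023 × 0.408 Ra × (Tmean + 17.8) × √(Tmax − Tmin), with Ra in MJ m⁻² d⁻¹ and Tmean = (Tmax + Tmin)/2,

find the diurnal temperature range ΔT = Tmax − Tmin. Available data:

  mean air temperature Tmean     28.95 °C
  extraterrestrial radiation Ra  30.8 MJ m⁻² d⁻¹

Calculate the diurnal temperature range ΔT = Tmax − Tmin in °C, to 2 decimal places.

10.90 °C

√ΔT = ET₀ / [0.0023 × 0.408 × Ra × (Tmean+17.8)] = 4.46 / (0.0023 × 12.5664 × 46.75) = 3.3008
ΔT = 3.3008² = 10.895 °C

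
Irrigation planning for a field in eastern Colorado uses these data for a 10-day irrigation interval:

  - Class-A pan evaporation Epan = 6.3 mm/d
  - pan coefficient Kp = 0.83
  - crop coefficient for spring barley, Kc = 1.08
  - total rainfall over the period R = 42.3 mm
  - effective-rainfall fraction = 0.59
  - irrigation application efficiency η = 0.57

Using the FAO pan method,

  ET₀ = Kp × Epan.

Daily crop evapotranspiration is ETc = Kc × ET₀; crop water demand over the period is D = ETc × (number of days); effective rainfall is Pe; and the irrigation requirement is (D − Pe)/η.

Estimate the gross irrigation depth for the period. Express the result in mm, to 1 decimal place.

ET₀ = 0.83 × 6.3 = 5.2290 mm/d
ETc = Kc × ET₀ = 1.08 × 5.2290 = 5.6473 mm/d
Crop demand D = ETc × 10 d = 5.6473 × 10 = 56.473 mm
Pe = 0.59 × 42.3 = 24.957 mm
D − Pe = 56.473 − 24.957 = 31.516 mm
Gross irrigation = 31.516 / 0.57 = 55.291 mm

55.3 mm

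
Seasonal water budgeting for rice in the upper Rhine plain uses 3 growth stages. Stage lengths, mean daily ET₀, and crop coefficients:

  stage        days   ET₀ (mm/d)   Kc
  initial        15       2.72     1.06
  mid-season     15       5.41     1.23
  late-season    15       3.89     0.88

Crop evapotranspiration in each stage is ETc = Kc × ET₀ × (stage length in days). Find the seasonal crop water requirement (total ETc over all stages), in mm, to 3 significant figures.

initial: 1.06 × 2.72 × 15 = 43.25 mm
mid-season: 1.23 × 5.41 × 15 = 99.81 mm
late-season: 0.88 × 3.89 × 15 = 51.35 mm
Seasonal total = 194.41 mm

194 mm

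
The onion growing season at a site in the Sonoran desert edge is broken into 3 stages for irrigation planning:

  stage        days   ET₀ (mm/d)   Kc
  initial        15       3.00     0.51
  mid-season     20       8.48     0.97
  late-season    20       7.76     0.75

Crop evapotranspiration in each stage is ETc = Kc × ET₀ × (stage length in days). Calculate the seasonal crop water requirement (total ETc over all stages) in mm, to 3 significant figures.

initial: 0.51 × 3.00 × 15 = 22.95 mm
mid-season: 0.97 × 8.48 × 20 = 164.51 mm
late-season: 0.75 × 7.76 × 20 = 116.40 mm
Seasonal total = 303.86 mm

304 mm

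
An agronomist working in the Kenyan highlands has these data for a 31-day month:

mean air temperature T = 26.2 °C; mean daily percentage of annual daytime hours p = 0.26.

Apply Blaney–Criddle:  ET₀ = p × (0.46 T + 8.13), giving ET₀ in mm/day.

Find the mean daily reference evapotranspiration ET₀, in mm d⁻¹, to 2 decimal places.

5.25 mm d⁻¹

ET₀ = 0.26 × (0.46 × 26.2 + 8.13) = 0.26 × 20.182 = 5.2473 mm/d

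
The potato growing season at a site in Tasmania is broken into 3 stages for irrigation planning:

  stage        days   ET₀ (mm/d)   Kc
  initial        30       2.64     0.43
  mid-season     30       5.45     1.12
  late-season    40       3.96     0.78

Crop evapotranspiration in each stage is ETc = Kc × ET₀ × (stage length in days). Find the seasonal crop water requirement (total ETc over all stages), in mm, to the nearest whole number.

341 mm

initial: 0.43 × 2.64 × 30 = 34.06 mm
mid-season: 1.12 × 5.45 × 30 = 183.12 mm
late-season: 0.78 × 3.96 × 40 = 123.55 mm
Seasonal total = 340.73 mm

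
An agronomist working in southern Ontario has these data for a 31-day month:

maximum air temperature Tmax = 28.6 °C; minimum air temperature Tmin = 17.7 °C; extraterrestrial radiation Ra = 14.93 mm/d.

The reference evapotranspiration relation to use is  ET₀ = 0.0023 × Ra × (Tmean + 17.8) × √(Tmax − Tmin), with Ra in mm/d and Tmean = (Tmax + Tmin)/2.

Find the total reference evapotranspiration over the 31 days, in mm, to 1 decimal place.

143.9 mm

Tmean = (28.6 + 17.7)/2 = 23.15 °C
ET₀ = 0.0023 × 14.93 × (23.15 + 17.8) × √10.9 = 0.0023 × 14.93 × 40.95 × 3.3015 = 4.6425 mm/d
Over 31 days: 4.6425 × 31 = 143.918 mm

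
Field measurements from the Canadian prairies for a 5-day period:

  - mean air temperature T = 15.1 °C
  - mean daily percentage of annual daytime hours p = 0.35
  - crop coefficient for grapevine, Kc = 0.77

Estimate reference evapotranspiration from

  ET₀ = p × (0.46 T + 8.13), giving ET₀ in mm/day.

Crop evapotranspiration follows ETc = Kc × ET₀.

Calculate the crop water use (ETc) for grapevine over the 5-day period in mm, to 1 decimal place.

ET₀ = 0.35 × (0.46 × 15.1 + 8.13) = 0.35 × 15.076 = 5.2766 mm/d
ETc = Kc × ET₀ = 0.77 × 5.2766 = 4.0630 mm/d
Over 5 days: 4.0630 × 5 = 20.315 mm

20.3 mm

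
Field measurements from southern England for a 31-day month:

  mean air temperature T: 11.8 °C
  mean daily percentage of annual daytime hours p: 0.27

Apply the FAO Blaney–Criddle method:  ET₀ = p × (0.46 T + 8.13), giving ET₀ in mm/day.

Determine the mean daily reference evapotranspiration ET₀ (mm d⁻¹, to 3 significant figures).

3.66 mm d⁻¹

ET₀ = 0.27 × (0.46 × 11.8 + 8.13) = 0.27 × 13.558 = 3.6607 mm/d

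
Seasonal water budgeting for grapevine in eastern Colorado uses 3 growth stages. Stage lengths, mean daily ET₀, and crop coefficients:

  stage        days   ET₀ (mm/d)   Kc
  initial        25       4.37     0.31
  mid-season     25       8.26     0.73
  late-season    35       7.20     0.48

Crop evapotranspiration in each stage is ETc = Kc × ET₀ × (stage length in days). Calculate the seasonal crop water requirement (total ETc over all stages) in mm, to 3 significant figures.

initial: 0.31 × 4.37 × 25 = 33.87 mm
mid-season: 0.73 × 8.26 × 25 = 150.75 mm
late-season: 0.48 × 7.20 × 35 = 120.96 mm
Seasonal total = 305.58 mm

306 mm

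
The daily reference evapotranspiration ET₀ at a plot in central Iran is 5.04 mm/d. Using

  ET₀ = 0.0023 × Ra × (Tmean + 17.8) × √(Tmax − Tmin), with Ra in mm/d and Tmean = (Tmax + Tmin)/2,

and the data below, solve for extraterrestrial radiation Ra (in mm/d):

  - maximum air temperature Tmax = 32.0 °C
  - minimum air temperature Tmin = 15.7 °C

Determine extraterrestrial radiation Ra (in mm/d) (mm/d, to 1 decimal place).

13.0 mm/d

Tmean = 23.85 °C; √ΔT = 4.0373
Ra = ET₀ / [0.0023 × (Tmean+17.8) × √ΔT] = 5.04 / (0.0023 × 41.65 × 4.0373) = 13.032 mm/d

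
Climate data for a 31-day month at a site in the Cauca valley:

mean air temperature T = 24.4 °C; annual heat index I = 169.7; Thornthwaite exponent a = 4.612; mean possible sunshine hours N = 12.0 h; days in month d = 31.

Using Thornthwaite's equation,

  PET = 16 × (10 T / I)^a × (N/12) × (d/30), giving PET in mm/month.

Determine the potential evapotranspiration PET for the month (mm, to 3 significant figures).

88.2 mm

10T/I = 10 × 24.4 / 169.7 = 1.4378
(10T/I)^a = 1.4378^4.612 = 5.3371
Uncorrected PET = 16 × 5.3371 = 85.394 mm
Correction = (N/12)(d/30) = (12.0/12)(31/30) = 1.0333
PET = 85.394 × 1.0333 = 88.238 mm/month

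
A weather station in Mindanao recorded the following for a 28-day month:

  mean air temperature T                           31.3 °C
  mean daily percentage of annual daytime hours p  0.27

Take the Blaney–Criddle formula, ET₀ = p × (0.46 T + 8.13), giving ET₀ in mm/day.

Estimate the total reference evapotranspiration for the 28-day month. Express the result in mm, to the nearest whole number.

ET₀ = 0.27 × (0.46 × 31.3 + 8.13) = 0.27 × 22.528 = 6.0826 mm/d
Monthly total = 6.0826 × 28 = 170.313 mm

170 mm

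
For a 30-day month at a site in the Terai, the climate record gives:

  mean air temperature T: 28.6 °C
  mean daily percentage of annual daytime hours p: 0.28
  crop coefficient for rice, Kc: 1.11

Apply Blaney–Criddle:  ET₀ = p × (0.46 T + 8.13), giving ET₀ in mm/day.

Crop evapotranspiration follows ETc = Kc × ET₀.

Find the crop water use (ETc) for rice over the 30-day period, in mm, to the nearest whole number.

ET₀ = 0.28 × (0.46 × 28.6 + 8.13) = 0.28 × 21.286 = 5.9601 mm/d
ETc = Kc × ET₀ = 1.11 × 5.9601 = 6.6157 mm/d
Over 30 days: 6.6157 × 30 = 198.471 mm

198 mm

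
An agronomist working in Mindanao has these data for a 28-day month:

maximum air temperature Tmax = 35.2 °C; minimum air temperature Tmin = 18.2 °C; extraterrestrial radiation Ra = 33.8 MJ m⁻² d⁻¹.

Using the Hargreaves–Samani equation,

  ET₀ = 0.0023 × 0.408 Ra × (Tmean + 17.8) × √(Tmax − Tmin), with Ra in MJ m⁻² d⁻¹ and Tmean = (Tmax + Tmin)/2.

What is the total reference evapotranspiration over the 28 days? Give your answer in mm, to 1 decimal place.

162.9 mm

Tmean = (35.2 + 18.2)/2 = 26.70 °C
0.408 Ra = 0.408 × 33.8 = 13.7904 mm/d equivalent
ET₀ = 0.0023 × 13.7904 × (26.70 + 17.8) × √17.0 = 0.0023 × 13.7904 × 44.50 × 4.1231 = 5.8195 mm/d
Over 28 days: 5.8195 × 28 = 162.946 mm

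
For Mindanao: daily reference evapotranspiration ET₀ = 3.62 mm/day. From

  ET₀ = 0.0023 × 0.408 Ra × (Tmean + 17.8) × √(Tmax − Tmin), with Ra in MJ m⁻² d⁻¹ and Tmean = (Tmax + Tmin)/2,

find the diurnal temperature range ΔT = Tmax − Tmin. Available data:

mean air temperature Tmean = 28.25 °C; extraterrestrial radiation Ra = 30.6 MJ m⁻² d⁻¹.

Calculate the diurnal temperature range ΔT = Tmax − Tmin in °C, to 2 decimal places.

7.49 °C

√ΔT = ET₀ / [0.0023 × 0.408 × Ra × (Tmean+17.8)] = 3.62 / (0.0023 × 12.4848 × 46.05) = 2.7376
ΔT = 2.7376² = 7.494 °C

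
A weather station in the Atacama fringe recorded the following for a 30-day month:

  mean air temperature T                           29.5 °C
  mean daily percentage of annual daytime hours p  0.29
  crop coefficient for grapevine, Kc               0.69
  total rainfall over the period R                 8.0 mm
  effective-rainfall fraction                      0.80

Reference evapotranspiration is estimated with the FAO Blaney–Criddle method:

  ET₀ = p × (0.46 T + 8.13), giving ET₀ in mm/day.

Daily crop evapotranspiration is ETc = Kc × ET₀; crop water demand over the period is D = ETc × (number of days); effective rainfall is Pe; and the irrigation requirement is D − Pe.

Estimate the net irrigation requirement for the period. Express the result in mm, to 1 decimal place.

ET₀ = 0.29 × (0.46 × 29.5 + 8.13) = 0.29 × 21.700 = 6.2930 mm/d
ETc = Kc × ET₀ = 0.69 × 6.2930 = 4.3422 mm/d
Crop demand D = ETc × 30 d = 4.3422 × 30 = 130.266 mm
Pe = 0.80 × 8.0 = 6.400 mm
D − Pe = 130.266 − 6.400 = 123.866 mm

123.9 mm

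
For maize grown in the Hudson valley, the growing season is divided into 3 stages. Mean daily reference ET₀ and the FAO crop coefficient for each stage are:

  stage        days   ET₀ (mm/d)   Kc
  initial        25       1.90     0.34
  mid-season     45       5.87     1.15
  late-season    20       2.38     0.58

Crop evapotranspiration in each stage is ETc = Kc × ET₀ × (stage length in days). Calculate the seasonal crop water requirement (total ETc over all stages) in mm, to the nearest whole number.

initial: 0.34 × 1.90 × 25 = 16.15 mm
mid-season: 1.15 × 5.87 × 45 = 303.77 mm
late-season: 0.58 × 2.38 × 20 = 27.61 mm
Seasonal total = 347.53 mm

348 mm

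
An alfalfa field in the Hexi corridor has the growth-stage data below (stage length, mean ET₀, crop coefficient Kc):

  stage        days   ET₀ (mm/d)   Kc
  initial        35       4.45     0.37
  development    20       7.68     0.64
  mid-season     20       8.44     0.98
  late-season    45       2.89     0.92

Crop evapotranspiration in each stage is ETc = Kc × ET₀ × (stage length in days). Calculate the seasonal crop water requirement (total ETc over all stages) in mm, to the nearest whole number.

initial: 0.37 × 4.45 × 35 = 57.63 mm
development: 0.64 × 7.68 × 20 = 98.30 mm
mid-season: 0.98 × 8.44 × 20 = 165.42 mm
late-season: 0.92 × 2.89 × 45 = 119.65 mm
Seasonal total = 441.00 mm

441 mm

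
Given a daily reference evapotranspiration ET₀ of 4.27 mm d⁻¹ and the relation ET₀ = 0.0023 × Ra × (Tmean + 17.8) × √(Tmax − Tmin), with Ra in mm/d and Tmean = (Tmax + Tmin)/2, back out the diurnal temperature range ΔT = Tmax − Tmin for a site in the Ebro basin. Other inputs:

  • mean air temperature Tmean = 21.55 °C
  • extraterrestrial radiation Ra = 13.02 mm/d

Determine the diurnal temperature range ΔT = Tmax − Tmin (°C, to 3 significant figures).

13.1 °C

√ΔT = ET₀ / [0.0023 × Ra × (Tmean+17.8)] = 4.27 / (0.0023 × 13.02 × 39.35) = 3.6236
ΔT = 3.6236² = 13.130 °C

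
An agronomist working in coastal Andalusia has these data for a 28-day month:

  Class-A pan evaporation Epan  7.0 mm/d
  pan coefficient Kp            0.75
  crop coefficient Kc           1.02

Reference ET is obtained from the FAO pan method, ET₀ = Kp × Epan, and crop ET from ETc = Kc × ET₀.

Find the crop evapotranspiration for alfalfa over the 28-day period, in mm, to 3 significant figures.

ET₀ = 0.75 × 7.0 = 5.2500 mm/d
ETc = Kc × ET₀ = 1.02 × 5.2500 = 5.3550 mm/d
Over 28 days: 5.3550 × 28 = 149.940 mm

150 mm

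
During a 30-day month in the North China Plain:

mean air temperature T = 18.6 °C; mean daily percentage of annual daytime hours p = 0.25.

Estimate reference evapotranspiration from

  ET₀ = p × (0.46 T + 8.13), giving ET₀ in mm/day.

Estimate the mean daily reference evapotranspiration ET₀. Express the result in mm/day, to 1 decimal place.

4.2 mm/day

ET₀ = 0.25 × (0.46 × 18.6 + 8.13) = 0.25 × 16.686 = 4.1715 mm/d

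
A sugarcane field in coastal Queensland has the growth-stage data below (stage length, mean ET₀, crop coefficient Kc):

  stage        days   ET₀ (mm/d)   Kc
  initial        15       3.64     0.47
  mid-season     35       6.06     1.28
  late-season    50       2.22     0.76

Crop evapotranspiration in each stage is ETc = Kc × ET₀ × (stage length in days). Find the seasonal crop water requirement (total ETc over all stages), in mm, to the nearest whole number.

initial: 0.47 × 3.64 × 15 = 25.66 mm
mid-season: 1.28 × 6.06 × 35 = 271.49 mm
late-season: 0.76 × 2.22 × 50 = 84.36 mm
Seasonal total = 381.51 mm

382 mm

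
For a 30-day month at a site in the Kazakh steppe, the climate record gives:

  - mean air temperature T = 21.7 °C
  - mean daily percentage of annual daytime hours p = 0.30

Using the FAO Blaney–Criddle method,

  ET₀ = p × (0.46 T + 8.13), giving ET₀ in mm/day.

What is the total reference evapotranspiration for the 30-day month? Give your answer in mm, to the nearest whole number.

163 mm

ET₀ = 0.30 × (0.46 × 21.7 + 8.13) = 0.30 × 18.112 = 5.4336 mm/d
Monthly total = 5.4336 × 30 = 163.008 mm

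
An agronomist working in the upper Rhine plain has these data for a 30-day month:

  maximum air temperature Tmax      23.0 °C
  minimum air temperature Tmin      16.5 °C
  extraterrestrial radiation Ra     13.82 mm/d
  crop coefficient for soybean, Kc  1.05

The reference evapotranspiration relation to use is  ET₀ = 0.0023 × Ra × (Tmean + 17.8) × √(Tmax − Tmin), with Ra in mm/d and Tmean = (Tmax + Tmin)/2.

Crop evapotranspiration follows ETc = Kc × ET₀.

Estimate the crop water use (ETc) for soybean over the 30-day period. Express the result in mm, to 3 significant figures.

Tmean = (23.0 + 16.5)/2 = 19.75 °C
ET₀ = 0.0023 × 13.82 × (19.75 + 17.8) × √6.5 = 0.0023 × 13.82 × 37.55 × 2.5495 = 3.0430 mm/d
ETc = Kc × ET₀ = 1.05 × 3.0430 = 3.1952 mm/d
Over 30 days: 3.1952 × 30 = 95.856 mm

95.9 mm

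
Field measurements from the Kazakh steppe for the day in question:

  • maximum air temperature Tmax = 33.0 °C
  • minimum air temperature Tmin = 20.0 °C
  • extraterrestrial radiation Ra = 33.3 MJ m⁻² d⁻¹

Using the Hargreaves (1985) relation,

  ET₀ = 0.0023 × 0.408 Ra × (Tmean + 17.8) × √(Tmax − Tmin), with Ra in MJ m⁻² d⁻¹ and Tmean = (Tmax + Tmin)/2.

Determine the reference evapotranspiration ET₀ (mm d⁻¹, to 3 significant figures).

Tmean = (33.0 + 20.0)/2 = 26.50 °C
0.408 Ra = 0.408 × 33.3 = 13.5864 mm/d equivalent
ET₀ = 0.0023 × 13.5864 × (26.50 + 17.8) × √13.0 = 0.0023 × 13.5864 × 44.30 × 3.6056 = 4.9913 mm/d

4.99 mm d⁻¹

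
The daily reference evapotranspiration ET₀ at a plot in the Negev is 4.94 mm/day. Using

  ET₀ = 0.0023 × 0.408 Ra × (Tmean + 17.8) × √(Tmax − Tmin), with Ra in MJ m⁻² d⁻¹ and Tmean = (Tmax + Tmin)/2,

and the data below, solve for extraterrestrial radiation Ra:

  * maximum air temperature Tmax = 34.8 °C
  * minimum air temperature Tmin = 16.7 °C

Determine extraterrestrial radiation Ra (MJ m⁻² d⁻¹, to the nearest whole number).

28 MJ m⁻² d⁻¹

Tmean = (34.8+16.7)/2 = 25.75 °C; ΔT = 18.1
Ra = ET₀ / [0.0023 × 0.408 × (Tmean+17.8) × √ΔT]
   = 4.94 / (0.0023 × 0.408 × 43.55 × 4.2544) = 28.413 MJ m⁻² d⁻¹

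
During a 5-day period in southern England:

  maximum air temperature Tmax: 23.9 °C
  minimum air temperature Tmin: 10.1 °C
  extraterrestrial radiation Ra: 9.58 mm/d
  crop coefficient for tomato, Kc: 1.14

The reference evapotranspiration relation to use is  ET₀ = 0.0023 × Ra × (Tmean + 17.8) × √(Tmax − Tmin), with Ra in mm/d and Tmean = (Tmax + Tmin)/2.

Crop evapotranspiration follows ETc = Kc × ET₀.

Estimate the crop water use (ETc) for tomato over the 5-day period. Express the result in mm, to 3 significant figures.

16.2 mm

Tmean = (23.9 + 10.1)/2 = 17.00 °C
ET₀ = 0.0023 × 9.58 × (17.00 + 17.8) × √13.8 = 0.0023 × 9.58 × 34.80 × 3.7148 = 2.8484 mm/d
ETc = Kc × ET₀ = 1.14 × 2.8484 = 3.2472 mm/d
Over 5 days: 3.2472 × 5 = 16.236 mm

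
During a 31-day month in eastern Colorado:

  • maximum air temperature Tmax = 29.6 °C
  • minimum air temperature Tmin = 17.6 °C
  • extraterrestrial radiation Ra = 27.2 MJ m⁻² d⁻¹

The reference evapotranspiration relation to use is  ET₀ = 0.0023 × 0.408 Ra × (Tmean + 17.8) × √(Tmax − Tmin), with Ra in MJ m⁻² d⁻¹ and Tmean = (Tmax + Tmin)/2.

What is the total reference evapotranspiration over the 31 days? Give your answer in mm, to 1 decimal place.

Tmean = (29.6 + 17.6)/2 = 23.60 °C
0.408 Ra = 0.408 × 27.2 = 11.0976 mm/d equivalent
ET₀ = 0.0023 × 11.0976 × (23.60 + 17.8) × √12.0 = 0.0023 × 11.0976 × 41.40 × 3.4641 = 3.6606 mm/d
Over 31 days: 3.6606 × 31 = 113.479 mm

113.5 mm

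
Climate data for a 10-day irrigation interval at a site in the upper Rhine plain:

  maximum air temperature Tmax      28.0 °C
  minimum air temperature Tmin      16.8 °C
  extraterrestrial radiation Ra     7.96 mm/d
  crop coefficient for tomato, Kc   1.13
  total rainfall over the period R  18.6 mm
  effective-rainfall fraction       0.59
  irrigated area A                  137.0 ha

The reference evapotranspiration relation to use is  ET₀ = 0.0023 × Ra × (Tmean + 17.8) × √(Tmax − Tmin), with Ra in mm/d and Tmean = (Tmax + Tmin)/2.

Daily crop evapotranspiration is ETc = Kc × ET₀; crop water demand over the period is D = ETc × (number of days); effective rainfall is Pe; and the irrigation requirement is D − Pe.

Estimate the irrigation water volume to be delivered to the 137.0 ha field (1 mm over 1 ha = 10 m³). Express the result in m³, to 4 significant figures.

Tmean = (28.0 + 16.8)/2 = 22.40 °C
ET₀ = 0.0023 × 7.96 × (22.40 + 17.8) × √11.2 = 0.0023 × 7.96 × 40.20 × 3.3466 = 2.4630 mm/d
ETc = Kc × ET₀ = 1.13 × 2.4630 = 2.7832 mm/d
Crop demand D = ETc × 10 d = 2.7832 × 10 = 27.832 mm
Pe = 0.59 × 18.6 = 10.974 mm
D − Pe = 27.832 − 10.974 = 16.858 mm
Volume = 16.858 mm × 137.0 ha × 10 = 23095.5 m³

23100 m³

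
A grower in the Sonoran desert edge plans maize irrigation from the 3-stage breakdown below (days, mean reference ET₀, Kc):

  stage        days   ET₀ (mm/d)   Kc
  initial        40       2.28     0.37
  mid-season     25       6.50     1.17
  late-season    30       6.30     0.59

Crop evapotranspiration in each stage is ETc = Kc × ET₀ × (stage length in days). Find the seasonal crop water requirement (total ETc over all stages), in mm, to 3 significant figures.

initial: 0.37 × 2.28 × 40 = 33.74 mm
mid-season: 1.17 × 6.50 × 25 = 190.13 mm
late-season: 0.59 × 6.30 × 30 = 111.51 mm
Seasonal total = 335.38 mm

335 mm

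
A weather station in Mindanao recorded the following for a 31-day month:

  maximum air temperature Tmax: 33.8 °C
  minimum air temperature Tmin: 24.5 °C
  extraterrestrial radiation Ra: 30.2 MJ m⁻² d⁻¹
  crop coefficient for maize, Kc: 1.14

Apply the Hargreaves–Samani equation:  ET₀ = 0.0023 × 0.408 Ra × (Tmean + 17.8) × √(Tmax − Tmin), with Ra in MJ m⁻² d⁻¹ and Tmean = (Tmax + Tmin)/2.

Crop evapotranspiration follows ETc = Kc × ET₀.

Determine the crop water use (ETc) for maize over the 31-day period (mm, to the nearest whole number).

143 mm

Tmean = (33.8 + 24.5)/2 = 29.15 °C
0.408 Ra = 0.408 × 30.2 = 12.3216 mm/d equivalent
ET₀ = 0.0023 × 12.3216 × (29.15 + 17.8) × √9.3 = 0.0023 × 12.3216 × 46.95 × 3.0496 = 4.0576 mm/d
ETc = Kc × ET₀ = 1.14 × 4.0576 = 4.6257 mm/d
Over 31 days: 4.6257 × 31 = 143.397 mm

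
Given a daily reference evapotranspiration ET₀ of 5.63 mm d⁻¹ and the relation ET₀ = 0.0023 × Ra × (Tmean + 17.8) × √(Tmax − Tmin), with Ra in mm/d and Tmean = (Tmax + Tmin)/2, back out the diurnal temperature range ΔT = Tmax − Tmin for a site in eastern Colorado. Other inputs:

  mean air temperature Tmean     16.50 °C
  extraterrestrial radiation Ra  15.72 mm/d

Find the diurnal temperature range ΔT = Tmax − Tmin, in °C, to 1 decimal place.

20.6 °C

√ΔT = ET₀ / [0.0023 × Ra × (Tmean+17.8)] = 5.63 / (0.0023 × 15.72 × 34.30) = 4.5398
ΔT = 4.5398² = 20.610 °C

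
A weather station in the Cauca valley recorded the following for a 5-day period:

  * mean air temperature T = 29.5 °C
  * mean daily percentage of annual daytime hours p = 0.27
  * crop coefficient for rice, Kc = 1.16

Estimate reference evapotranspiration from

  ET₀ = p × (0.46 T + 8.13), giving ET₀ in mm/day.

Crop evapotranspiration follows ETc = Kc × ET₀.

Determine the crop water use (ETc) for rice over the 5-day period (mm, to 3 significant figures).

ET₀ = 0.27 × (0.46 × 29.5 + 8.13) = 0.27 × 21.700 = 5.8590 mm/d
ETc = Kc × ET₀ = 1.16 × 5.8590 = 6.7964 mm/d
Over 5 days: 6.7964 × 5 = 33.982 mm

34.0 mm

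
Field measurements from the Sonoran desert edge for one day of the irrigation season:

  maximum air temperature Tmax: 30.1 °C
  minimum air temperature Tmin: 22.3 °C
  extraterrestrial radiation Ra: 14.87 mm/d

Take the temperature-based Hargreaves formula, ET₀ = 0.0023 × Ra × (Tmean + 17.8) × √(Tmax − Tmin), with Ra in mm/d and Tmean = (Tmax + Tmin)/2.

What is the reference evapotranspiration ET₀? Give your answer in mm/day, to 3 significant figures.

Tmean = (30.1 + 22.3)/2 = 26.20 °C
ET₀ = 0.0023 × 14.87 × (26.20 + 17.8) × √7.8 = 0.0023 × 14.87 × 44.00 × 2.7928 = 4.2027 mm/d

4.20 mm/day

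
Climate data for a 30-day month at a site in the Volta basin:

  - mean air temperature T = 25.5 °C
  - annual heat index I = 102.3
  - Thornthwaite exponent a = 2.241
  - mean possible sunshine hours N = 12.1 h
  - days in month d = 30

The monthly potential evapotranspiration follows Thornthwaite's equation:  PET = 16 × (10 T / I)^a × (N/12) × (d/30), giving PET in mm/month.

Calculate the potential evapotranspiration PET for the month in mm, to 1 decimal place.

10T/I = 10 × 25.5 / 102.3 = 2.4927
(10T/I)^a = 2.4927^2.241 = 7.7435
Uncorrected PET = 16 × 7.7435 = 123.896 mm
Correction = (N/12)(d/30) = (12.1/12)(30/30) = 1.0083
PET = 123.896 × 1.0083 = 124.924 mm/month

124.9 mm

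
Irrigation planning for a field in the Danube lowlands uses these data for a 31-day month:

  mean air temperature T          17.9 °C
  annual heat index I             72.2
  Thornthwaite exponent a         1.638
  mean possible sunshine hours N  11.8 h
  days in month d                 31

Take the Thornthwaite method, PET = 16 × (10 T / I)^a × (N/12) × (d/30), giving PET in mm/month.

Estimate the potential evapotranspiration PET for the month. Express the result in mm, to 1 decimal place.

71.9 mm

10T/I = 10 × 17.9 / 72.2 = 2.4792
(10T/I)^a = 2.4792^1.638 = 4.4247
Uncorrected PET = 16 × 4.4247 = 70.795 mm
Correction = (N/12)(d/30) = (11.8/12)(31/30) = 1.0161
PET = 70.795 × 1.0161 = 71.935 mm/month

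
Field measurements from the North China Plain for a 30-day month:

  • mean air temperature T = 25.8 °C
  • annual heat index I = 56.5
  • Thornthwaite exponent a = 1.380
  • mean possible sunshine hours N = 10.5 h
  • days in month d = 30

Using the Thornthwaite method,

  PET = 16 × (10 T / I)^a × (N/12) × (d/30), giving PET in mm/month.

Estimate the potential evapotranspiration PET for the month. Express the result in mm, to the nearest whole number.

114 mm

10T/I = 10 × 25.8 / 56.5 = 4.5664
(10T/I)^a = 4.5664^1.380 = 8.1323
Uncorrected PET = 16 × 8.1323 = 130.117 mm
Correction = (N/12)(d/30) = (10.5/12)(30/30) = 0.8750
PET = 130.117 × 0.8750 = 113.852 mm/month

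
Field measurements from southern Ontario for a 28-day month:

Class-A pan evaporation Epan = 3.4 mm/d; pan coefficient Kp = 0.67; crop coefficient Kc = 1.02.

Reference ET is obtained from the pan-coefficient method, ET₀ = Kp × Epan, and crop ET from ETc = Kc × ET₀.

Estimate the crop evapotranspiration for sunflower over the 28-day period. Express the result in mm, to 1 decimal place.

ET₀ = 0.67 × 3.4 = 2.2780 mm/d
ETc = Kc × ET₀ = 1.02 × 2.2780 = 2.3236 mm/d
Over 28 days: 2.3236 × 28 = 65.061 mm

65.1 mm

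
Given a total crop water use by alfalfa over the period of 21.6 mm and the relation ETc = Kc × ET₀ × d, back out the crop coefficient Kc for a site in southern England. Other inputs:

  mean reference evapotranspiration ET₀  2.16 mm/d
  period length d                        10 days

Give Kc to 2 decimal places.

1.00

ETc = Kc × ET₀ × d  ⇒  Kc = ETc / (ET₀ × d)
Kc = 21.6 / (2.16 × 10) = 21.6 / 21.60 = 1.0000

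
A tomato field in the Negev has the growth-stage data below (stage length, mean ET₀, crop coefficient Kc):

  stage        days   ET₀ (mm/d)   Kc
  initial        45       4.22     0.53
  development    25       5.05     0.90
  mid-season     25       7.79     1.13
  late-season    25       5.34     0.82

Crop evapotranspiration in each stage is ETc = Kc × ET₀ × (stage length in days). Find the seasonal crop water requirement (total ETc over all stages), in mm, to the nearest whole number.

initial: 0.53 × 4.22 × 45 = 100.65 mm
development: 0.90 × 5.05 × 25 = 113.63 mm
mid-season: 1.13 × 7.79 × 25 = 220.07 mm
late-season: 0.82 × 5.34 × 25 = 109.47 mm
Seasonal total = 543.82 mm

544 mm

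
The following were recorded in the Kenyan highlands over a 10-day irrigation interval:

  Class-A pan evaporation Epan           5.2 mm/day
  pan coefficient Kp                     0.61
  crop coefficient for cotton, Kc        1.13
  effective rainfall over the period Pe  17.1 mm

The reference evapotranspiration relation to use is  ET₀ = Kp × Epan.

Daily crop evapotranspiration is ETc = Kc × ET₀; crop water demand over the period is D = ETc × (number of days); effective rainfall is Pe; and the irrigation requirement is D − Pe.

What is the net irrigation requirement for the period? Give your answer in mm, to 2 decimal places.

ET₀ = 0.61 × 5.2 = 3.1720 mm/d
ETc = Kc × ET₀ = 1.13 × 3.1720 = 3.5844 mm/d
Crop demand D = ETc × 10 d = 3.5844 × 10 = 35.844 mm
D − Pe = 35.844 − 17.1 = 18.744 mm

18.74 mm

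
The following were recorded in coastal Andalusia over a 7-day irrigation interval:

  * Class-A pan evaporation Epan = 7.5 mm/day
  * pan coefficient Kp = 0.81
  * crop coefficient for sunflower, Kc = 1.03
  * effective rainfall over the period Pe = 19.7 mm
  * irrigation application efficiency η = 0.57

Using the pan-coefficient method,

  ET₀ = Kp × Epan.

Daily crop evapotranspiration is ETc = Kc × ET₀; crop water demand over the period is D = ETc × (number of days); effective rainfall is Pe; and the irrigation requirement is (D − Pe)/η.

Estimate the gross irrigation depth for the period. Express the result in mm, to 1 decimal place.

42.3 mm

ET₀ = 0.81 × 7.5 = 6.0750 mm/d
ETc = Kc × ET₀ = 1.03 × 6.0750 = 6.2573 mm/d
Crop demand D = ETc × 7 d = 6.2573 × 7 = 43.801 mm
D − Pe = 43.801 − 19.7 = 24.101 mm
Gross irrigation = 24.101 / 0.57 = 42.282 mm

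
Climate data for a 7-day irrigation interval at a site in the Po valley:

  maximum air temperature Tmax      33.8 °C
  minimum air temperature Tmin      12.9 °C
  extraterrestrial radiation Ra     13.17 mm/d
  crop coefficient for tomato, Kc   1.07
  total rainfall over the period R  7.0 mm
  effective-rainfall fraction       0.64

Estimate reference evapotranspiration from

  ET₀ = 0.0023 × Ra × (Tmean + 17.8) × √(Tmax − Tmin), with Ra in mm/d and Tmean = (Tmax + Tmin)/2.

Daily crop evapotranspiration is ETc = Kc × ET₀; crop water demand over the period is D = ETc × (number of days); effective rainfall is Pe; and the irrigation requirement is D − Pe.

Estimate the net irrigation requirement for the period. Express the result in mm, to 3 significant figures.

Tmean = (33.8 + 12.9)/2 = 23.35 °C
ET₀ = 0.0023 × 13.17 × (23.35 + 17.8) × √20.9 = 0.0023 × 13.17 × 41.15 × 4.5717 = 5.6985 mm/d
ETc = Kc × ET₀ = 1.07 × 5.6985 = 6.0974 mm/d
Crop demand D = ETc × 7 d = 6.0974 × 7 = 42.682 mm
Pe = 0.64 × 7.0 = 4.480 mm
D − Pe = 42.682 − 4.480 = 38.202 mm

38.2 mm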